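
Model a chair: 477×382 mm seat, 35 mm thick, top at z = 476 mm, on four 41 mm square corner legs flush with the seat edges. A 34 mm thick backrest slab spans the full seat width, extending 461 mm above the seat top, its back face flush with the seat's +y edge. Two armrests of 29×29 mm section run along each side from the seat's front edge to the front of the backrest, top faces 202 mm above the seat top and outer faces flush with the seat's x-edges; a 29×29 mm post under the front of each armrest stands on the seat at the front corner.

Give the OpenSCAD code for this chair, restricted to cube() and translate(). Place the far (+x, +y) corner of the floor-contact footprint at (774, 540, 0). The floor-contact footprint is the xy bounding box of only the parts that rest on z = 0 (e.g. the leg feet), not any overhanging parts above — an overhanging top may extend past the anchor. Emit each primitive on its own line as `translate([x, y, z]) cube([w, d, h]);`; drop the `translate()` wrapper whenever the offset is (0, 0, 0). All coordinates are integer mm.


// leg_h = 476 - 35 = 441
// arm post h = 202 - 29 = 173
translate([297, 158, 441]) cube([477, 382, 35]);
translate([297, 158, 0]) cube([41, 41, 441]);
translate([733, 158, 0]) cube([41, 41, 441]);
translate([297, 499, 0]) cube([41, 41, 441]);
translate([733, 499, 0]) cube([41, 41, 441]);
translate([297, 506, 476]) cube([477, 34, 461]);
translate([297, 158, 649]) cube([29, 348, 29]);
translate([745, 158, 649]) cube([29, 348, 29]);
translate([297, 158, 476]) cube([29, 29, 173]);
translate([745, 158, 476]) cube([29, 29, 173]);


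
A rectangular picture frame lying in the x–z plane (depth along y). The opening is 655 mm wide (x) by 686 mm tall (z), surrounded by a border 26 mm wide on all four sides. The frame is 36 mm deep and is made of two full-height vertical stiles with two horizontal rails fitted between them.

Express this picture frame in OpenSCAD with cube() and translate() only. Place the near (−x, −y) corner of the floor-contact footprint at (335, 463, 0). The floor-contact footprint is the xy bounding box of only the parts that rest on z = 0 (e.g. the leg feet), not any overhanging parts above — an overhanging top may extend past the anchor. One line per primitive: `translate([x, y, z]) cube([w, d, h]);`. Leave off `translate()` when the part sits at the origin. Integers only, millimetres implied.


translate([335, 463, 0]) cube([26, 36, 738]);
translate([1016, 463, 0]) cube([26, 36, 738]);
translate([361, 463, 0]) cube([655, 36, 26]);
translate([361, 463, 712]) cube([655, 36, 26]);


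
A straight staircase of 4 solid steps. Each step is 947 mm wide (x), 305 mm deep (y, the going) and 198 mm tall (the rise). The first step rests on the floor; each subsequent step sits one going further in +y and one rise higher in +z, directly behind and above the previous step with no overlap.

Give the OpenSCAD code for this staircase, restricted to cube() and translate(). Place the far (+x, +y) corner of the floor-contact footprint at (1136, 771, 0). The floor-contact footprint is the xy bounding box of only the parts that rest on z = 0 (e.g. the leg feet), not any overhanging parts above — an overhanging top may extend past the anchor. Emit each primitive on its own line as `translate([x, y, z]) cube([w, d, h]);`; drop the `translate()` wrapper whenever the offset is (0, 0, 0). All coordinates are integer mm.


translate([189, 466, 0]) cube([947, 305, 198]);
translate([189, 771, 198]) cube([947, 305, 198]);
translate([189, 1076, 396]) cube([947, 305, 198]);
translate([189, 1381, 594]) cube([947, 305, 198]);


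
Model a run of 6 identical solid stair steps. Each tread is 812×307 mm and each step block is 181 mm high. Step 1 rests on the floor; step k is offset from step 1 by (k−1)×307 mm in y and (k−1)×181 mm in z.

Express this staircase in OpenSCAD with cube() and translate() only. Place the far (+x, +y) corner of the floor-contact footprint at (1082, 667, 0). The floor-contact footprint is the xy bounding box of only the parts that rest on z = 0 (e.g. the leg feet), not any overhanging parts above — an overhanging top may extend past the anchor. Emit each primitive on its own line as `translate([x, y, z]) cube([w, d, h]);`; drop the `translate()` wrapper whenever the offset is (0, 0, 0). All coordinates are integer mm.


translate([270, 360, 0]) cube([812, 307, 181]);
translate([270, 667, 181]) cube([812, 307, 181]);
translate([270, 974, 362]) cube([812, 307, 181]);
translate([270, 1281, 543]) cube([812, 307, 181]);
translate([270, 1588, 724]) cube([812, 307, 181]);
translate([270, 1895, 905]) cube([812, 307, 181]);


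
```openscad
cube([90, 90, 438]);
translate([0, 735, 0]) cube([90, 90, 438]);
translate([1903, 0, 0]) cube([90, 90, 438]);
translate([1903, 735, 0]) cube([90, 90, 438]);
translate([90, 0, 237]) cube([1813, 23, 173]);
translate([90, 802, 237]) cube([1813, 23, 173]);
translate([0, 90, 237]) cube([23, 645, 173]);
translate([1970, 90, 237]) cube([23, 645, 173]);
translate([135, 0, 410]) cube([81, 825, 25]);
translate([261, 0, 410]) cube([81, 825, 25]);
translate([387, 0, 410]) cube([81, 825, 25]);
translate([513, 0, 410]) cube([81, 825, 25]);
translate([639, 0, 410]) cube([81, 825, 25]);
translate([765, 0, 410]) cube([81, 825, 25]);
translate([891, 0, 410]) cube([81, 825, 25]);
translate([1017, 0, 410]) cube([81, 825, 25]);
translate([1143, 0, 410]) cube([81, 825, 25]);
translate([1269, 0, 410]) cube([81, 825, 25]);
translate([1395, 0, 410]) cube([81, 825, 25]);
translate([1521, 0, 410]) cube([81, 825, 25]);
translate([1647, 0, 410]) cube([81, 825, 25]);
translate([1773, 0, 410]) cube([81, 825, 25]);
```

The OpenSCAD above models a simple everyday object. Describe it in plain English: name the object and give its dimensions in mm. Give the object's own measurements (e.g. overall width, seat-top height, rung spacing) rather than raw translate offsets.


A bed frame 1993 mm long (x) by 825 mm wide (y). Four 90×90 mm corner posts, 438 mm tall, at the corners of the footprint. Four rails of 23 mm thickness and 173 mm height run between adjacent posts with their undersides at z = 237 mm, their outer faces flush with the outside of the frame (the two x-running rails run between the posts' inner faces; the two y-running rails run between the posts' inner faces). 14 slats, each 81 mm wide (x) and 25 mm thick, lie across the top of the two x-running rails, running the full 825 mm width of the frame in y; along x they sit between the end posts with a 45 mm gap after the −x posts and between neighbouring slats, leaving 49 mm before the +x posts.


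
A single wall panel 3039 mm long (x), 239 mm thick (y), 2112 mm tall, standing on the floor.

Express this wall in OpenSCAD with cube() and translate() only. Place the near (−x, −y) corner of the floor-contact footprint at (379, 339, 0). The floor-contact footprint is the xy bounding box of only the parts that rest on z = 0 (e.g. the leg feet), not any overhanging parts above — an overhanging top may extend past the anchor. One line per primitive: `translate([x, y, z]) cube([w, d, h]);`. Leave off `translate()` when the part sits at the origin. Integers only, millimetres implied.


translate([379, 339, 0]) cube([3039, 239, 2112]);


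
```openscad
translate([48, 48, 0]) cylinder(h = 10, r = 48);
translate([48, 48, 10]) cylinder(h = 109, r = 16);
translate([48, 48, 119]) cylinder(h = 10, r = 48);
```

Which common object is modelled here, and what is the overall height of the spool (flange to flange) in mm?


A spool. The overall height is 129 mm.

Three coaxial cylinders, large–small–large — a spool. Two 10 mm flanges and a 109 mm core give 10 + 109 + 10 = 129 mm.


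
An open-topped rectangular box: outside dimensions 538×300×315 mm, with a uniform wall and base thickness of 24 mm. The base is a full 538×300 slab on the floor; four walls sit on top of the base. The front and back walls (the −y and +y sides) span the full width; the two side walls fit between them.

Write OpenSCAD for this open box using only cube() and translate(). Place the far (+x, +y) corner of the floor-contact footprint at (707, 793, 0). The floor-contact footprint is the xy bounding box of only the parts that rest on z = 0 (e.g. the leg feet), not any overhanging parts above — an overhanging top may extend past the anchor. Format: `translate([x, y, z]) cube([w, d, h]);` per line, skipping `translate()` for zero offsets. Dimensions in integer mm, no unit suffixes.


translate([169, 493, 0]) cube([538, 300, 24]);
translate([169, 493, 24]) cube([538, 24, 291]);
translate([169, 769, 24]) cube([538, 24, 291]);
translate([169, 517, 24]) cube([24, 252, 291]);
translate([683, 517, 24]) cube([24, 252, 291]);


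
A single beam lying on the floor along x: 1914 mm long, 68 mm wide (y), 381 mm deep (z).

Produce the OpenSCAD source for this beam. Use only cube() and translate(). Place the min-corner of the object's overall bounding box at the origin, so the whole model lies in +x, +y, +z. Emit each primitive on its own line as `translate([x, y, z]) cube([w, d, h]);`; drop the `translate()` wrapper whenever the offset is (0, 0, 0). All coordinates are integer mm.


cube([1914, 68, 381]);


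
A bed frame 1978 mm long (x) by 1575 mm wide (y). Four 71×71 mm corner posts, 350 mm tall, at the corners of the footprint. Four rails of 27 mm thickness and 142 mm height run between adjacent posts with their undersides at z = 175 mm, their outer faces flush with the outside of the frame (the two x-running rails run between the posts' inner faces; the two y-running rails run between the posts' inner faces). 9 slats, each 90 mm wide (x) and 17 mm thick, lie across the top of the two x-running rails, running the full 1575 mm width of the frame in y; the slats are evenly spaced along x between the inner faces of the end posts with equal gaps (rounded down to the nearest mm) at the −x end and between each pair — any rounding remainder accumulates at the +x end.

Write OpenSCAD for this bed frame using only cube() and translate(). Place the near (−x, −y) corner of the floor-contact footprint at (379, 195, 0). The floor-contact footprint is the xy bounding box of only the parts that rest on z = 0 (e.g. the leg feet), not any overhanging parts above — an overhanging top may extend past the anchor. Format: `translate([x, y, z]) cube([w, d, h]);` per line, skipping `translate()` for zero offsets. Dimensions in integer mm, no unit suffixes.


translate([379, 195, 0]) cube([71, 71, 350]);
translate([379, 1699, 0]) cube([71, 71, 350]);
translate([2286, 195, 0]) cube([71, 71, 350]);
translate([2286, 1699, 0]) cube([71, 71, 350]);
translate([450, 195, 175]) cube([1836, 27, 142]);
translate([450, 1743, 175]) cube([1836, 27, 142]);
translate([379, 266, 175]) cube([27, 1433, 142]);
translate([2330, 266, 175]) cube([27, 1433, 142]);
translate([552, 195, 317]) cube([90, 1575, 17]);
translate([744, 195, 317]) cube([90, 1575, 17]);
translate([936, 195, 317]) cube([90, 1575, 17]);
translate([1128, 195, 317]) cube([90, 1575, 17]);
translate([1320, 195, 317]) cube([90, 1575, 17]);
translate([1512, 195, 317]) cube([90, 1575, 17]);
translate([1704, 195, 317]) cube([90, 1575, 17]);
translate([1896, 195, 317]) cube([90, 1575, 17]);
translate([2088, 195, 317]) cube([90, 1575, 17]);


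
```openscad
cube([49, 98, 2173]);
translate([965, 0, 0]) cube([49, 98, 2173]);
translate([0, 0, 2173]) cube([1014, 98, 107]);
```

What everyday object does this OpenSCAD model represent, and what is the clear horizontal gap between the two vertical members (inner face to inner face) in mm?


A door frame. The clear opening width is 916 mm.

Two 2173 mm tall posts with a header on top — a door frame. The left jamb is 49 mm wide at x = 0; the right jamb starts at x = 965. The clear opening is 965 − 49 = 916 mm.


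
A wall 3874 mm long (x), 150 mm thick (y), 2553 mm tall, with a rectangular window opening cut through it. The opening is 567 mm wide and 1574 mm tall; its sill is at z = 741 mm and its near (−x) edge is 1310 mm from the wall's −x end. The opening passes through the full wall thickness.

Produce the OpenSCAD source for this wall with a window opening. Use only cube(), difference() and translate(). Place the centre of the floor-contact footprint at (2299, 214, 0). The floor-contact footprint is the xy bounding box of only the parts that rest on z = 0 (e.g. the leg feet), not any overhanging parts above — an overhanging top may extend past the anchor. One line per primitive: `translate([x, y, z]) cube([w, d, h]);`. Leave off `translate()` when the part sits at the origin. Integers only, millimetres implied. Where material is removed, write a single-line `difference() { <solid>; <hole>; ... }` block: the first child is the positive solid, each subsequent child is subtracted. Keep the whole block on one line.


difference() { translate([362, 139, 0]) cube([3874, 150, 2553]); translate([1672, 139, 741]) cube([567, 150, 1574]); }


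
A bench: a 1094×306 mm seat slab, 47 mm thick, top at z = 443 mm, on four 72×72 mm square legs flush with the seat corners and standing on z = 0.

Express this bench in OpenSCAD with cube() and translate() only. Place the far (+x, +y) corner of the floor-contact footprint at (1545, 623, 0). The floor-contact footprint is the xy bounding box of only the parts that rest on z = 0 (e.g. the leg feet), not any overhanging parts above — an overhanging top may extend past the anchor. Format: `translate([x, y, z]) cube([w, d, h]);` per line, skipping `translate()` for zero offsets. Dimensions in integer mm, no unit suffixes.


translate([451, 317, 396]) cube([1094, 306, 47]);
translate([451, 317, 0]) cube([72, 72, 396]);
translate([451, 551, 0]) cube([72, 72, 396]);
translate([1473, 317, 0]) cube([72, 72, 396]);
translate([1473, 551, 0]) cube([72, 72, 396]);


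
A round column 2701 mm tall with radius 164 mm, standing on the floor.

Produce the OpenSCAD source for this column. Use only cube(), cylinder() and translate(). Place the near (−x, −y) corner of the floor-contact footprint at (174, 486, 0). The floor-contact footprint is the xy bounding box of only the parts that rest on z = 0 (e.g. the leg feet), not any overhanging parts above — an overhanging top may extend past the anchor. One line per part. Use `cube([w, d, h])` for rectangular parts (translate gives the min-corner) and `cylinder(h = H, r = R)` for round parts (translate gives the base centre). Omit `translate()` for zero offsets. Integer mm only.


translate([338, 650, 0]) cylinder(h = 2701, r = 164);


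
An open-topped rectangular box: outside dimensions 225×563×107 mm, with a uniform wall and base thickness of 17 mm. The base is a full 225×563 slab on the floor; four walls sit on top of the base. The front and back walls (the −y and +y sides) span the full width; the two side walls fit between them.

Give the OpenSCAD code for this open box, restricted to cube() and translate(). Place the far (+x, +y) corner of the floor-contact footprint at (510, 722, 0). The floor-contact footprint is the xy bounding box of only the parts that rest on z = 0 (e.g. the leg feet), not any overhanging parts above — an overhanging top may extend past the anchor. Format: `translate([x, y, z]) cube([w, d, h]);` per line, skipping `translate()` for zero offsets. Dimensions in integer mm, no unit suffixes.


translate([285, 159, 0]) cube([225, 563, 17]);
translate([285, 159, 17]) cube([225, 17, 90]);
translate([285, 705, 17]) cube([225, 17, 90]);
translate([285, 176, 17]) cube([17, 529, 90]);
translate([493, 176, 17]) cube([17, 529, 90]);


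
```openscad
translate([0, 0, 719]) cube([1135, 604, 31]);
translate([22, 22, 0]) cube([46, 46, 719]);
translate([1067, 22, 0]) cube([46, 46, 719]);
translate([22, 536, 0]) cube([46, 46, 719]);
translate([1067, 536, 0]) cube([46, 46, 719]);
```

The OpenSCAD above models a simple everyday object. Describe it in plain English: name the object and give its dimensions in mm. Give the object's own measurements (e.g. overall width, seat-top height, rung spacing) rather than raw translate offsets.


A table: top 1135 mm (x) × 604 mm (y), 31 mm thick, upper face at z = 750 mm, on four 46×46 mm square legs, each inset 22 mm from the nearest pair of top edges from z = 0 to the bottom of the top.


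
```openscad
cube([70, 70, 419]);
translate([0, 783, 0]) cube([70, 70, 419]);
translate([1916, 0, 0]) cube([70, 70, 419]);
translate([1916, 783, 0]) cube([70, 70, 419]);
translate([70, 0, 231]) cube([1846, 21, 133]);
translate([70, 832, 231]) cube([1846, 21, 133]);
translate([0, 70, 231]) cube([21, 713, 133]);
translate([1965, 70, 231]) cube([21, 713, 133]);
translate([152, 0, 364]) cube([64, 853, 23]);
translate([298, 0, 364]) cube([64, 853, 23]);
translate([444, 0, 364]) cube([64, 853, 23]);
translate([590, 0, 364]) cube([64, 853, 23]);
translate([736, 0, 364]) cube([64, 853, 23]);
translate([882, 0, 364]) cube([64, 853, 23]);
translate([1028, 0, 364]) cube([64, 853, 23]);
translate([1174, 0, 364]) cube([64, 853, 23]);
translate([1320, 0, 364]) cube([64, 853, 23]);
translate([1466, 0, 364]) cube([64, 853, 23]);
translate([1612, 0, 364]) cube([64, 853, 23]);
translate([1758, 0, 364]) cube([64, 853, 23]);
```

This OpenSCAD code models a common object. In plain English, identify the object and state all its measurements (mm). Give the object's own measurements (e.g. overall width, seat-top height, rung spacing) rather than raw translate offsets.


A bed frame 1986 mm long (x) by 853 mm wide (y). Four 70×70 mm corner posts, 419 mm tall, at the corners of the footprint. Four rails of 21 mm thickness and 133 mm height run between adjacent posts with their undersides at z = 231 mm, their outer faces flush with the outside of the frame (the two x-running rails run between the posts' inner faces; the two y-running rails run between the posts' inner faces). 12 slats, each 64 mm wide (x) and 23 mm thick, lie across the top of the two x-running rails, running the full 853 mm width of the frame in y; along x they sit between the end posts with a 82 mm gap after the −x posts and between neighbouring slats, leaving 94 mm before the +x posts.


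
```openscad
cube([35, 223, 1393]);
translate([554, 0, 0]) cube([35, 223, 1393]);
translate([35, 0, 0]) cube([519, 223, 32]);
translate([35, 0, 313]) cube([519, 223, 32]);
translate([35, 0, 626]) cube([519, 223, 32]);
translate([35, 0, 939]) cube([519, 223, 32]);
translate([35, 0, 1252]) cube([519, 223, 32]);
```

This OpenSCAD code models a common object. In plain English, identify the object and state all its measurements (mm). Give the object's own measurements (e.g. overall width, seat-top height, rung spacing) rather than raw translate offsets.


An open bookshelf. Two side panels, each 35 mm thick, 223 mm deep and 1393 mm tall, stand 589 mm apart (outside-to-outside). Between them sit 5 shelves, each 32 mm thick and 223 mm deep, spanning the full gap between the sides. The bottom shelf rests on the floor (its underside at z = 0) and the clear gap between one shelf's top and the next shelf's underside is 281 mm.


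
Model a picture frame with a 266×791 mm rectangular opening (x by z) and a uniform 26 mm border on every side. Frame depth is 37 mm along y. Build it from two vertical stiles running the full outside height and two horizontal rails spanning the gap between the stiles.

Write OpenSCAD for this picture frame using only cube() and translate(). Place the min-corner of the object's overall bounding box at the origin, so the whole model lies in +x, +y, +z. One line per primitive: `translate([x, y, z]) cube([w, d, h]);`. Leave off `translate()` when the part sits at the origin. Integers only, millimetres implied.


cube([26, 37, 843]);
translate([292, 0, 0]) cube([26, 37, 843]);
translate([26, 0, 0]) cube([266, 37, 26]);
translate([26, 0, 817]) cube([266, 37, 26]);


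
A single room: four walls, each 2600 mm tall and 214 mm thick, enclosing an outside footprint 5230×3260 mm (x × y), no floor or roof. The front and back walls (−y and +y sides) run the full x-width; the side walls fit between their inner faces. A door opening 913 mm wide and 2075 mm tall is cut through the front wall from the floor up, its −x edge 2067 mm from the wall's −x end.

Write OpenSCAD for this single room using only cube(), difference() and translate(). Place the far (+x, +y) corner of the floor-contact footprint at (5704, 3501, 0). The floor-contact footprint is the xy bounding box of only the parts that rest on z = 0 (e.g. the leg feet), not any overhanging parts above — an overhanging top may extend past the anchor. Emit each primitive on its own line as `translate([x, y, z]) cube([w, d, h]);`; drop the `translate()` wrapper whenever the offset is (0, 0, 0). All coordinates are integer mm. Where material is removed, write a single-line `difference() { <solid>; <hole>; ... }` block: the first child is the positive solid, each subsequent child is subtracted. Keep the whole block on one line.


difference() { translate([474, 241, 0]) cube([5230, 214, 2600]); translate([2541, 241, 0]) cube([913, 214, 2075]); }
translate([474, 3287, 0]) cube([5230, 214, 2600]);
translate([474, 455, 0]) cube([214, 2832, 2600]);
translate([5490, 455, 0]) cube([214, 2832, 2600]);


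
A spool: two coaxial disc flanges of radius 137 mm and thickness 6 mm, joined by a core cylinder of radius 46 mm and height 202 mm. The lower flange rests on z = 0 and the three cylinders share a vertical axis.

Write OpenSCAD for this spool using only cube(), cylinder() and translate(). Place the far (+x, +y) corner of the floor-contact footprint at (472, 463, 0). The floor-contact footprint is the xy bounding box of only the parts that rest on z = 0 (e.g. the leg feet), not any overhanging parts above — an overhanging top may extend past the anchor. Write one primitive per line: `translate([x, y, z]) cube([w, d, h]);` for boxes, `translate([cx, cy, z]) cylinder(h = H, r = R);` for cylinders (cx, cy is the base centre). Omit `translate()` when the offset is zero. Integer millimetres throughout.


translate([335, 326, 0]) cylinder(h = 6, r = 137);
translate([335, 326, 6]) cylinder(h = 202, r = 46);
translate([335, 326, 208]) cylinder(h = 6, r = 137);


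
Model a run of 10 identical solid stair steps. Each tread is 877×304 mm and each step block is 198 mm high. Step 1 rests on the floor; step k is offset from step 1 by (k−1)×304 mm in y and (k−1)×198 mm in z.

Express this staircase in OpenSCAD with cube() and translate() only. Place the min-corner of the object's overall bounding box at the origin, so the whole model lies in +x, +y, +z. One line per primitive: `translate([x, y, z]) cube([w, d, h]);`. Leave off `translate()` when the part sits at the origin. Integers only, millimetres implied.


cube([877, 304, 198]);
translate([0, 304, 198]) cube([877, 304, 198]);
translate([0, 608, 396]) cube([877, 304, 198]);
translate([0, 912, 594]) cube([877, 304, 198]);
translate([0, 1216, 792]) cube([877, 304, 198]);
translate([0, 1520, 990]) cube([877, 304, 198]);
translate([0, 1824, 1188]) cube([877, 304, 198]);
translate([0, 2128, 1386]) cube([877, 304, 198]);
translate([0, 2432, 1584]) cube([877, 304, 198]);
translate([0, 2736, 1782]) cube([877, 304, 198]);


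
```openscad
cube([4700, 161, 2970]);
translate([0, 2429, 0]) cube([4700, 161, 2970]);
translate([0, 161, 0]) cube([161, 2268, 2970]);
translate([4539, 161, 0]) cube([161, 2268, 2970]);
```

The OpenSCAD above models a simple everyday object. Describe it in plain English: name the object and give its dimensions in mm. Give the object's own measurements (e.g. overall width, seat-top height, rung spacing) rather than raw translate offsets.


The wall frame of a small rectangular building: four walls, each 2970 mm tall and 161 mm thick, enclosing a footprint 4700 mm (x) by 2590 mm (y) outside-to-outside, with no floor or roof. The front and back walls (the −y and +y sides) span the full width; the two side walls fit between them.


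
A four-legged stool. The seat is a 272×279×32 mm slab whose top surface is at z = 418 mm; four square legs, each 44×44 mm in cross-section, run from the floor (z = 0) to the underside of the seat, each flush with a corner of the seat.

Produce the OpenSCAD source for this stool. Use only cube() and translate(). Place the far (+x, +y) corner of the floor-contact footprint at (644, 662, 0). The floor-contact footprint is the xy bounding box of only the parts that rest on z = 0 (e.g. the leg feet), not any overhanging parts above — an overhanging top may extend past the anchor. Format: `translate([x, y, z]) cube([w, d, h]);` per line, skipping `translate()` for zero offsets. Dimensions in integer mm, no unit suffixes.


translate([372, 383, 386]) cube([272, 279, 32]);
translate([372, 383, 0]) cube([44, 44, 386]);
translate([600, 383, 0]) cube([44, 44, 386]);
translate([372, 618, 0]) cube([44, 44, 386]);
translate([600, 618, 0]) cube([44, 44, 386]);


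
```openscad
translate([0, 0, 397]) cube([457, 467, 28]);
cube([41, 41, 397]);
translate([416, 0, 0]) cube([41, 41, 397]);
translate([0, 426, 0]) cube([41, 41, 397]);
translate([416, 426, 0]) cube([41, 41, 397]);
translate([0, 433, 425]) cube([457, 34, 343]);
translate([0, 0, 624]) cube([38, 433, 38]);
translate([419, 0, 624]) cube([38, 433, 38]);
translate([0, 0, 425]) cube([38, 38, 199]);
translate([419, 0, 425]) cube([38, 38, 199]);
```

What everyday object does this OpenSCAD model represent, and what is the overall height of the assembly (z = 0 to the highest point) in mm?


A chair. The overall height is 768 mm.

A slab on four corner posts with a tall panel at the back — a chair. The seat slab sits at z = 397 with thickness 28, and the 343 mm backrest starts at the seat top, so the overall height is 397 + 28 + 343 = 768 mm.


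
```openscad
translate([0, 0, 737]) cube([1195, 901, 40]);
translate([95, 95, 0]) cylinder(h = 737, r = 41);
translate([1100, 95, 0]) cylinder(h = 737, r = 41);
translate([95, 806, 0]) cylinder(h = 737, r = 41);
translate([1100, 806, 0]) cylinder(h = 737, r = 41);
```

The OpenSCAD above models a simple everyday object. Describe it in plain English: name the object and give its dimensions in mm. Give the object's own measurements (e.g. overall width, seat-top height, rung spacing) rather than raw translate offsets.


A rectangular dining table. The top is 1195×901×40 mm with its upper surface at z = 777 mm. It stands on four round legs of 82 mm diameter, each leg's bounding box inset 54 mm from the nearest pair of top edges, running from the floor to the underside of the top.


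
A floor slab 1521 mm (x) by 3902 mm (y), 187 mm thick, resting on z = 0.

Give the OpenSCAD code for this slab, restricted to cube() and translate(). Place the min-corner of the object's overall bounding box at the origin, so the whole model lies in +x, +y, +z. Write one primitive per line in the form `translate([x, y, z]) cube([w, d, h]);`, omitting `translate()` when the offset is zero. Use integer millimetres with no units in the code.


cube([1521, 3902, 187]);


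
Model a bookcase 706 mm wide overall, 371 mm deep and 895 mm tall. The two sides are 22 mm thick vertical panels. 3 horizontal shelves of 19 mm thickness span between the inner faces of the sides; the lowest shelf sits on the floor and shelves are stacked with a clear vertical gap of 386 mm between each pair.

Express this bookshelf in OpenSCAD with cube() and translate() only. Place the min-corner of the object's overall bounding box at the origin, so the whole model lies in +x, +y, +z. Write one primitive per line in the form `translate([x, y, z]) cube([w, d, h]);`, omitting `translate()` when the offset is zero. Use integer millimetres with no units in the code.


cube([22, 371, 895]);
translate([684, 0, 0]) cube([22, 371, 895]);
translate([22, 0, 0]) cube([662, 371, 19]);
translate([22, 0, 405]) cube([662, 371, 19]);
translate([22, 0, 810]) cube([662, 371, 19]);


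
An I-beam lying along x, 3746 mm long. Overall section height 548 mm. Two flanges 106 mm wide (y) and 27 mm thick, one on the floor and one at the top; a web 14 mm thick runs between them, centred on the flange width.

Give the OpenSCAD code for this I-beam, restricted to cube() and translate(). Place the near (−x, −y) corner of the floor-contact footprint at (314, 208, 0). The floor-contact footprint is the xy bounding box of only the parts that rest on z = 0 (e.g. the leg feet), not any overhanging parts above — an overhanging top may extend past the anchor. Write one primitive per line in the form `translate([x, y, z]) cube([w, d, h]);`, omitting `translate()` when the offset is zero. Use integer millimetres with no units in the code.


translate([314, 208, 0]) cube([3746, 106, 27]);
translate([314, 254, 27]) cube([3746, 14, 494]);
translate([314, 208, 521]) cube([3746, 106, 27]);


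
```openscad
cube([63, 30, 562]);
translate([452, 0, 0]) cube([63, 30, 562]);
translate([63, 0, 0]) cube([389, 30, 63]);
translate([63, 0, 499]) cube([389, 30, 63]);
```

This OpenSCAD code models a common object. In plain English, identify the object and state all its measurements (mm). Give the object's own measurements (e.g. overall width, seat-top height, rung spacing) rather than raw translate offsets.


A rectangular picture frame lying in the x–z plane (depth along y). The opening is 389 mm wide (x) by 436 mm tall (z), surrounded by a border 63 mm wide on all four sides. The frame is 30 mm deep and is made of two full-height vertical stiles with two horizontal rails fitted between them.


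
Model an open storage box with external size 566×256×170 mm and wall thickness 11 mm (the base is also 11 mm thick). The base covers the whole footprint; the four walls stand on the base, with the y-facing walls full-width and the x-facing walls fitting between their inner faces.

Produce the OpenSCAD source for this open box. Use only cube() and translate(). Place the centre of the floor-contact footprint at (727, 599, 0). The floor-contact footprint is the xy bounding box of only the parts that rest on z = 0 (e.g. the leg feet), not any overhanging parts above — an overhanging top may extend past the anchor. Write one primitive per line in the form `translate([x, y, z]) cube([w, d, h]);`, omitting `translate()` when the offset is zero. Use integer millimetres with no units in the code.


translate([444, 471, 0]) cube([566, 256, 11]);
translate([444, 471, 11]) cube([566, 11, 159]);
translate([444, 716, 11]) cube([566, 11, 159]);
translate([444, 482, 11]) cube([11, 234, 159]);
translate([999, 482, 11]) cube([11, 234, 159]);


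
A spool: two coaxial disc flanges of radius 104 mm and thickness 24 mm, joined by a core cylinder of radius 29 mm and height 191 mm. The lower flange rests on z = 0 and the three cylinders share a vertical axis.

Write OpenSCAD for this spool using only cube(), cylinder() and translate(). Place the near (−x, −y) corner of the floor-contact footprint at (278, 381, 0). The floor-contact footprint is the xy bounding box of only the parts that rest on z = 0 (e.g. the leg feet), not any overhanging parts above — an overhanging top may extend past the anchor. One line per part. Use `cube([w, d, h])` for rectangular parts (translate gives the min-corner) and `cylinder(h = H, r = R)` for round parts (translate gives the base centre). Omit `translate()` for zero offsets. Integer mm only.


translate([382, 485, 0]) cylinder(h = 24, r = 104);
translate([382, 485, 24]) cylinder(h = 191, r = 29);
translate([382, 485, 215]) cylinder(h = 24, r = 104);


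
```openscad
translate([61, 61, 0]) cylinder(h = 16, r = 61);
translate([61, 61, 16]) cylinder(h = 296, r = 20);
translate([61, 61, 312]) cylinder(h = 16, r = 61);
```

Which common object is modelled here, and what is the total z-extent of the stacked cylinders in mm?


A spool. The overall height is 328 mm.

Three coaxial cylinders, large–small–large — a spool. Two 16 mm flanges and a 296 mm core give 16 + 296 + 16 = 328 mm.


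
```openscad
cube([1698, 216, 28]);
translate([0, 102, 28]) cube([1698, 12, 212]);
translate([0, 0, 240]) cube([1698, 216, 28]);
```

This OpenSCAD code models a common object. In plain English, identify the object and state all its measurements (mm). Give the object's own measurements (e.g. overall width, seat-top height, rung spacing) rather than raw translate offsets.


An I-beam lying along x, 1698 mm long. Overall section height 268 mm. Two flanges 216 mm wide (y) and 28 mm thick, one on the floor and one at the top; a web 12 mm thick runs between them, centred on the flange width.


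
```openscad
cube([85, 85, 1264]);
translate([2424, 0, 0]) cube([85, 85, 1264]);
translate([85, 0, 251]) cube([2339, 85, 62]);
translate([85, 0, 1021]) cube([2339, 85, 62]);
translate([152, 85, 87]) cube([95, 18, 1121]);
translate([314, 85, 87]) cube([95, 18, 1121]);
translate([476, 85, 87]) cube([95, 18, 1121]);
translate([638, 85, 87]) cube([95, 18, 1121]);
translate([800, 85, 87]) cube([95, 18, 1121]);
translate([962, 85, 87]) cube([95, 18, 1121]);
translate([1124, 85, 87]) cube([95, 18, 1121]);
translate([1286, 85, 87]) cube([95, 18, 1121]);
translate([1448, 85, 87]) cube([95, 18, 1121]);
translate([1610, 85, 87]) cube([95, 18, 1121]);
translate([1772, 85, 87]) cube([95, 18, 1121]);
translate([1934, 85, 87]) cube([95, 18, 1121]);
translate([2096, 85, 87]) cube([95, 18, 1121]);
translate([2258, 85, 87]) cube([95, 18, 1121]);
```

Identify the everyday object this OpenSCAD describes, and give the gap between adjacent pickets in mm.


A fence section. The picket gap is 67 mm.

Two posts, two rails, 14 pickets — a fence section. Span 2339 mm holds 14 pickets of 95 mm with 15 equal gaps: ⌊(2339 − 14·95) / 15⌋ = 67 mm.


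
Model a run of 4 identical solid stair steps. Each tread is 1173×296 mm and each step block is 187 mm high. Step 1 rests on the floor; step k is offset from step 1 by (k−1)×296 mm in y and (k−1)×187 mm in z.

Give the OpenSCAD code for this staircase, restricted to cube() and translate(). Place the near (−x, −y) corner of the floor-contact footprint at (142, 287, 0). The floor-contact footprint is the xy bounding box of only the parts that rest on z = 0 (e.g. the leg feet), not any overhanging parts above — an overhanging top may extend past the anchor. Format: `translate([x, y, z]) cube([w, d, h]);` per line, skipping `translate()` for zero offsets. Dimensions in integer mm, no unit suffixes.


translate([142, 287, 0]) cube([1173, 296, 187]);
translate([142, 583, 187]) cube([1173, 296, 187]);
translate([142, 879, 374]) cube([1173, 296, 187]);
translate([142, 1175, 561]) cube([1173, 296, 187]);


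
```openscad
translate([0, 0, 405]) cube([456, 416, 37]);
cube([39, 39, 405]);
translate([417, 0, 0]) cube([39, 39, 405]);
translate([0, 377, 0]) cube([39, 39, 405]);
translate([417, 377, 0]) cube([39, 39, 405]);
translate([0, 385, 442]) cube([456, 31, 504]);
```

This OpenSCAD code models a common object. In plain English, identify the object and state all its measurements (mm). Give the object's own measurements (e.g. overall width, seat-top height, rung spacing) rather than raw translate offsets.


A chair. The seat is a 456×416×37 mm slab with its top at z = 442 mm, on four 39×39 mm corner legs (flush with the seat edges, standing on z = 0). A flat backrest 31 mm thick, 504 mm tall, spans the full seat width and rises from the seat top along its +y edge, rear face flush with the rear of the seat.


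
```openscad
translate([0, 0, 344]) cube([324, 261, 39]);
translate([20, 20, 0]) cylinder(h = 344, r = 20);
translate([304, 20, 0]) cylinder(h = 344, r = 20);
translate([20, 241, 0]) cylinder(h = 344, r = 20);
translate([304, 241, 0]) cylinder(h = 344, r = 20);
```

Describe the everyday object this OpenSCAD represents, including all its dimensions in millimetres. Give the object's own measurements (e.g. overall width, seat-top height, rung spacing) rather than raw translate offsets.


A simple wooden stool: a rectangular seat 324 mm (x) by 261 mm (y), 39 mm thick, top face at z = 383 mm, on four round legs, each 40 mm in diameter. The legs rest on z = 0, each leg's axis is inset half a diameter from the nearest pair of seat edges (so the leg's bounding box is flush with the corner).


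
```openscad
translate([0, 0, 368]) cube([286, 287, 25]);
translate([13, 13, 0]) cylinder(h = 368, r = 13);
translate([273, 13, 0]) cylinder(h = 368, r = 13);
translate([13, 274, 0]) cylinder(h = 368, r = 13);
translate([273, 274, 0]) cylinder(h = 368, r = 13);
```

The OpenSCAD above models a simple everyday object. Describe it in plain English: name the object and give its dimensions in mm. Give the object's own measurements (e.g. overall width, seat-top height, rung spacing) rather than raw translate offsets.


A four-legged stool. The seat is a 286×287×25 mm slab whose top surface is at z = 393 mm; four round legs, each 26 mm in diameter, run from the floor (z = 0) to the underside of the seat, each leg's axis is inset half a diameter from the nearest pair of seat edges (so the leg's bounding box is flush with the corner).


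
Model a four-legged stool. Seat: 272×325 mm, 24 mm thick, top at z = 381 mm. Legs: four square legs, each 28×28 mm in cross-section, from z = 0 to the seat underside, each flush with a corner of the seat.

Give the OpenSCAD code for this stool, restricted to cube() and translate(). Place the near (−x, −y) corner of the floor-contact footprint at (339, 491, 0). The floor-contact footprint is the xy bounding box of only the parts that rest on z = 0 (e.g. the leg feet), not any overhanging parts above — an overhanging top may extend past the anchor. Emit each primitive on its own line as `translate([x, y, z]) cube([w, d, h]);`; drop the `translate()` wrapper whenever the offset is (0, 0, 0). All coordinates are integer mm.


translate([339, 491, 357]) cube([272, 325, 24]);
translate([339, 491, 0]) cube([28, 28, 357]);
translate([583, 491, 0]) cube([28, 28, 357]);
translate([339, 788, 0]) cube([28, 28, 357]);
translate([583, 788, 0]) cube([28, 28, 357]);


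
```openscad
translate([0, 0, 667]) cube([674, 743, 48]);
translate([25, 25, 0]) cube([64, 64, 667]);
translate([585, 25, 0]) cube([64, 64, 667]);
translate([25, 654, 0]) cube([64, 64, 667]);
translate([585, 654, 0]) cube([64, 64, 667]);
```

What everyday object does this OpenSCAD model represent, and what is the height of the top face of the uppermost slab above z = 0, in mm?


A table. The table height is 715 mm.

A 674×743×48 slab sits at z = 667 on four 64 mm square posts — a table. The top surface is at 667 + 48 = 715 mm.


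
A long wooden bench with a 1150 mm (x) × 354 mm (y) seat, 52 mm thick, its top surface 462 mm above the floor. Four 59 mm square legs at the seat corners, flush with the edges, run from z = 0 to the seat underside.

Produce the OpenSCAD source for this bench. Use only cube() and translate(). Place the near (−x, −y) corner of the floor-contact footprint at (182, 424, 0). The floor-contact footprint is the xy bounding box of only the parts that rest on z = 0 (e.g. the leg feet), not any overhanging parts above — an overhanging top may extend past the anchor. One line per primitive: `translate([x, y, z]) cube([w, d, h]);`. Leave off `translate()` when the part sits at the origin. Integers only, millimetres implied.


translate([182, 424, 410]) cube([1150, 354, 52]);
translate([182, 424, 0]) cube([59, 59, 410]);
translate([182, 719, 0]) cube([59, 59, 410]);
translate([1273, 424, 0]) cube([59, 59, 410]);
translate([1273, 719, 0]) cube([59, 59, 410]);


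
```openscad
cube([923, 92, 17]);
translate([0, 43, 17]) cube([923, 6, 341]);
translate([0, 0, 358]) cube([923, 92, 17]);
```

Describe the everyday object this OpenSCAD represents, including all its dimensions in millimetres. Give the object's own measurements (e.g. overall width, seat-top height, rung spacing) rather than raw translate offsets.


An I-beam lying along x, 923 mm long. Overall section height 375 mm. Two flanges 92 mm wide (y) and 17 mm thick, one on the floor and one at the top; a web 6 mm thick runs between them, centred on the flange width.


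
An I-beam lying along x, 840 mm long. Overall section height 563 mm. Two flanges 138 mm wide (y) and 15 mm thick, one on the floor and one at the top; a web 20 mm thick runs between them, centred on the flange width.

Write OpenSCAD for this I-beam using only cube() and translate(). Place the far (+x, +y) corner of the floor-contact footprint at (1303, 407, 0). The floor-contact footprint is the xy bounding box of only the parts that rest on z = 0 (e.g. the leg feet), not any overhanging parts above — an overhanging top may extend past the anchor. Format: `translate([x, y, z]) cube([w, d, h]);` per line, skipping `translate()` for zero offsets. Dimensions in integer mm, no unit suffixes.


translate([463, 269, 0]) cube([840, 138, 15]);
translate([463, 328, 15]) cube([840, 20, 533]);
translate([463, 269, 548]) cube([840, 138, 15]);
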